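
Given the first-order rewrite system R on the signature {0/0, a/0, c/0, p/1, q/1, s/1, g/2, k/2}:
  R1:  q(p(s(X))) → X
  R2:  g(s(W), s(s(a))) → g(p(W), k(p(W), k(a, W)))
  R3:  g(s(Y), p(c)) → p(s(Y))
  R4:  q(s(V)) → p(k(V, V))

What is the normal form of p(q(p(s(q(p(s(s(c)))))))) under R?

p(s(c))

1. p(q(p(s(q(p(s(s(c))))))))  →  p(q(p(s(s(c)))))   [R1 at 1]
2. p(q(p(s(s(c)))))  →  p(s(c))   [R1 at 1]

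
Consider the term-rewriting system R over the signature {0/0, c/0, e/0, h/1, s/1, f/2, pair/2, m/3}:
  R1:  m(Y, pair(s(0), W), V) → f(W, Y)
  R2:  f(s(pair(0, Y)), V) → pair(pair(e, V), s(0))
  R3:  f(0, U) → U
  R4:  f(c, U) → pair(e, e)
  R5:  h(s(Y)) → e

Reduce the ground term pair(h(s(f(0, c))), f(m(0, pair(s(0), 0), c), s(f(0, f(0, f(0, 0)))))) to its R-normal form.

1. pair(h(s(f(0, c))), f(m(0, pair(s(0), 0), c), s(f(0, f(0, f(0, 0))))))  →  pair(e, f(m(0, pair(s(0), 0), c), s(f(0, f(0, f(0, 0))))))   [R5 at 1]
2. pair(e, f(m(0, pair(s(0), 0), c), s(f(0, f(0, f(0, 0))))))  →  pair(e, f(f(0, 0), s(f(0, f(0, f(0, 0))))))   [R1 at 2.1]
3. pair(e, f(f(0, 0), s(f(0, f(0, f(0, 0))))))  →  pair(e, f(0, s(f(0, f(0, f(0, 0))))))   [R3 at 2.1]
4. pair(e, f(0, s(f(0, f(0, f(0, 0))))))  →  pair(e, s(f(0, f(0, f(0, 0)))))   [R3 at 2]
5. pair(e, s(f(0, f(0, f(0, 0)))))  →  pair(e, s(f(0, f(0, 0))))   [R3 at 2.1]
6. pair(e, s(f(0, f(0, 0))))  →  pair(e, s(f(0, 0)))   [R3 at 2.1]
7. pair(e, s(f(0, 0)))  →  pair(e, s(0))   [R3 at 2.1]

pair(e, s(0))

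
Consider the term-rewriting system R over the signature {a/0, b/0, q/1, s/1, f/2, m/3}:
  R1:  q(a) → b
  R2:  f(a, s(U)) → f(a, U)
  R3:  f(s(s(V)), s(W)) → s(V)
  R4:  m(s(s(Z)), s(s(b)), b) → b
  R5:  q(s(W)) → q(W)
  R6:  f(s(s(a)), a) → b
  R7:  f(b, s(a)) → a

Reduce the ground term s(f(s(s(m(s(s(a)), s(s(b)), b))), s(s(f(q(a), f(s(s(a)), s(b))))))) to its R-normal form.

s(s(b))

1. s(f(s(s(m(s(s(a)), s(s(b)), b))), s(s(f(q(a), f(s(s(a)), s(b)))))))  →  s(s(m(s(s(a)), s(s(b)), b)))   [R3 at 1]
2. s(s(m(s(s(a)), s(s(b)), b)))  →  s(s(b))   [R4 at 1.1]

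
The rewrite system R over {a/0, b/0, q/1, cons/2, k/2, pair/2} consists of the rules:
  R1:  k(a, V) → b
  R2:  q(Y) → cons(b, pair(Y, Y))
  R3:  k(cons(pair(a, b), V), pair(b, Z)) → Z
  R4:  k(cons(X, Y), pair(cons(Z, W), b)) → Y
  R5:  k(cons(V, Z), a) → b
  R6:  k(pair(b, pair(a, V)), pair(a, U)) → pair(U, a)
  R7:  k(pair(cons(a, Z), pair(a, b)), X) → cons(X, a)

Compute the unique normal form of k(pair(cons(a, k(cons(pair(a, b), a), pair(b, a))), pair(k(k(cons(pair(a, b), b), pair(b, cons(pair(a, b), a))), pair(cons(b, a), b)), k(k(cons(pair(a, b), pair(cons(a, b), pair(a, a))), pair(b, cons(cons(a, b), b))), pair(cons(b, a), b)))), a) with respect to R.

cons(a, a)

1. k(pair(cons(a, k(cons(pair(a, b), a), pair(b, a))), pair(k(k(cons(pair(a, b), b), pair(b, cons(pair(a, b), a))), pair(cons(b, a), b)), k(k(cons(pair(a, b), pair(cons(a, b), pair(a, a))), pair(b, cons(cons(a, b), b))), pair(cons(b, a), b)))), a)  →  k(pair(cons(a, a), pair(k(k(cons(pair(a, b), b), pair(b, cons(pair(a, b), a))), pair(cons(b, a), b)), k(k(cons(pair(a, b), pair(cons(a, b), pair(a, a))), pair(b, cons(cons(a, b), b))), pair(cons(b, a), b)))), a)   [R3 at 1.1.2]
2. k(pair(cons(a, a), pair(k(k(cons(pair(a, b), b), pair(b, cons(pair(a, b), a))), pair(cons(b, a), b)), k(k(cons(pair(a, b), pair(cons(a, b), pair(a, a))), pair(b, cons(cons(a, b), b))), pair(cons(b, a), b)))), a)  →  k(pair(cons(a, a), pair(k(cons(pair(a, b), a), pair(cons(b, a), b)), k(k(cons(pair(a, b), pair(cons(a, b), pair(a, a))), pair(b, cons(cons(a, b), b))), pair(cons(b, a), b)))), a)   [R3 at 1.2.1.1]
3. k(pair(cons(a, a), pair(k(cons(pair(a, b), a), pair(cons(b, a), b)), k(k(cons(pair(a, b), pair(cons(a, b), pair(a, a))), pair(b, cons(cons(a, b), b))), pair(cons(b, a), b)))), a)  →  k(pair(cons(a, a), pair(a, k(k(cons(pair(a, b), pair(cons(a, b), pair(a, a))), pair(b, cons(cons(a, b), b))), pair(cons(b, a), b)))), a)   [R4 at 1.2.1]
4. k(pair(cons(a, a), pair(a, k(k(cons(pair(a, b), pair(cons(a, b), pair(a, a))), pair(b, cons(cons(a, b), b))), pair(cons(b, a), b)))), a)  →  k(pair(cons(a, a), pair(a, k(cons(cons(a, b), b), pair(cons(b, a), b)))), a)   [R3 at 1.2.2.1]
5. k(pair(cons(a, a), pair(a, k(cons(cons(a, b), b), pair(cons(b, a), b)))), a)  →  k(pair(cons(a, a), pair(a, b)), a)   [R4 at 1.2.2]
6. k(pair(cons(a, a), pair(a, b)), a)  →  cons(a, a)   [R7 at ε]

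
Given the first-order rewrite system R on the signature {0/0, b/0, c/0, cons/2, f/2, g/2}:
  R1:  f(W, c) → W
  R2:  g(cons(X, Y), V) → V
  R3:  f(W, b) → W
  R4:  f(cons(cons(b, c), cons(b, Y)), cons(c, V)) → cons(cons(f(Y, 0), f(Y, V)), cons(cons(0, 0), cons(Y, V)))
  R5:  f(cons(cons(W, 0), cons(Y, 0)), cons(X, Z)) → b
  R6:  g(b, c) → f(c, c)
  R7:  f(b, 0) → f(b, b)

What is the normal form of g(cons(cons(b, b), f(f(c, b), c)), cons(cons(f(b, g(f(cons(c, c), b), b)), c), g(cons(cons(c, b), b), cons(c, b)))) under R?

cons(cons(b, c), cons(c, b))

1. g(cons(cons(b, b), f(f(c, b), c)), cons(cons(f(b, g(f(cons(c, c), b), b)), c), g(cons(cons(c, b), b), cons(c, b))))  →  cons(cons(f(b, g(f(cons(c, c), b), b)), c), g(cons(cons(c, b), b), cons(c, b)))   [R2 at ε]
2. cons(cons(f(b, g(f(cons(c, c), b), b)), c), g(cons(cons(c, b), b), cons(c, b)))  →  cons(cons(f(b, g(cons(c, c), b)), c), g(cons(cons(c, b), b), cons(c, b)))   [R3 at 1.1.2.1]
3. cons(cons(f(b, g(cons(c, c), b)), c), g(cons(cons(c, b), b), cons(c, b)))  →  cons(cons(f(b, b), c), g(cons(cons(c, b), b), cons(c, b)))   [R2 at 1.1.2]
4. cons(cons(f(b, b), c), g(cons(cons(c, b), b), cons(c, b)))  →  cons(cons(b, c), g(cons(cons(c, b), b), cons(c, b)))   [R3 at 1.1]
5. cons(cons(b, c), g(cons(cons(c, b), b), cons(c, b)))  →  cons(cons(b, c), cons(c, b))   [R2 at 2]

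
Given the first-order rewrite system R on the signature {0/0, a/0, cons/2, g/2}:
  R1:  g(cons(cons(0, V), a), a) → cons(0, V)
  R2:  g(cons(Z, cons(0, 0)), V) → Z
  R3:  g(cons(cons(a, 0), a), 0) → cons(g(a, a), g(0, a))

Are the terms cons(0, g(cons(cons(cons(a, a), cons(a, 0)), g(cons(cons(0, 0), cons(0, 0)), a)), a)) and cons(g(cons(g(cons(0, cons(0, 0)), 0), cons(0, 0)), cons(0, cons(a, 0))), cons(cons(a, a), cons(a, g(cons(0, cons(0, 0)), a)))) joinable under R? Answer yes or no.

Reduce t₁ = cons(0, g(cons(cons(cons(a, a), cons(a, 0)), g(cons(cons(0, 0), cons(0, 0)), a)), a)):
1. cons(0, g(cons(cons(cons(a, a), cons(a, 0)), g(cons(cons(0, 0), cons(0, 0)), a)), a))  →  cons(0, g(cons(cons(cons(a, a), cons(a, 0)), cons(0, 0)), a))   [R2 at 2.1.2]
2. cons(0, g(cons(cons(cons(a, a), cons(a, 0)), cons(0, 0)), a))  →  cons(0, cons(cons(a, a), cons(a, 0)))   [R2 at 2]

Reduce t₂ = cons(g(cons(g(cons(0, cons(0, 0)), 0), cons(0, 0)), cons(0, cons(a, 0))), cons(cons(a, a), cons(a, g(cons(0, cons(0, 0)), a)))):
1. cons(g(cons(g(cons(0, cons(0, 0)), 0), cons(0, 0)), cons(0, cons(a, 0))), cons(cons(a, a), cons(a, g(cons(0, cons(0, 0)), a))))  →  cons(g(cons(0, cons(0, 0)), 0), cons(cons(a, a), cons(a, g(cons(0, cons(0, 0)), a))))   [R2 at 1]
2. cons(g(cons(0, cons(0, 0)), 0), cons(cons(a, a), cons(a, g(cons(0, cons(0, 0)), a))))  →  cons(0, cons(cons(a, a), cons(a, g(cons(0, cons(0, 0)), a))))   [R2 at 1]
3. cons(0, cons(cons(a, a), cons(a, g(cons(0, cons(0, 0)), a))))  →  cons(0, cons(cons(a, a), cons(a, 0)))   [R2 at 2.2.2]

yes — NF(t₁) = cons(0, cons(cons(a, a), cons(a, 0))), NF(t₂) = cons(0, cons(cons(a, a), cons(a, 0)))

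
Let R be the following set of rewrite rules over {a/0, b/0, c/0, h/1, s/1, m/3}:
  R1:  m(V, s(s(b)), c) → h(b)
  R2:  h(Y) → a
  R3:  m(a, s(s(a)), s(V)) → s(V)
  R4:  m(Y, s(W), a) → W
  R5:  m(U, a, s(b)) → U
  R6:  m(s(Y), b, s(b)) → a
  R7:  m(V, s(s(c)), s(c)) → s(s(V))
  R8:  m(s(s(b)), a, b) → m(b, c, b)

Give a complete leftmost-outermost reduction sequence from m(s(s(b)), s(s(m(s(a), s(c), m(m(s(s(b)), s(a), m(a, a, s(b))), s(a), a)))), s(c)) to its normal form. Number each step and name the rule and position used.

1. m(s(s(b)), s(s(m(s(a), s(c), m(m(s(s(b)), s(a), m(a, a, s(b))), s(a), a)))), s(c))  →  m(s(s(b)), s(s(m(s(a), s(c), a))), s(c))   [R4 at 2.1.1.3]
2. m(s(s(b)), s(s(m(s(a), s(c), a))), s(c))  →  m(s(s(b)), s(s(c)), s(c))   [R4 at 2.1.1]
3. m(s(s(b)), s(s(c)), s(c))  →  s(s(s(s(b))))   [R7 at ε]

s(s(s(s(b))))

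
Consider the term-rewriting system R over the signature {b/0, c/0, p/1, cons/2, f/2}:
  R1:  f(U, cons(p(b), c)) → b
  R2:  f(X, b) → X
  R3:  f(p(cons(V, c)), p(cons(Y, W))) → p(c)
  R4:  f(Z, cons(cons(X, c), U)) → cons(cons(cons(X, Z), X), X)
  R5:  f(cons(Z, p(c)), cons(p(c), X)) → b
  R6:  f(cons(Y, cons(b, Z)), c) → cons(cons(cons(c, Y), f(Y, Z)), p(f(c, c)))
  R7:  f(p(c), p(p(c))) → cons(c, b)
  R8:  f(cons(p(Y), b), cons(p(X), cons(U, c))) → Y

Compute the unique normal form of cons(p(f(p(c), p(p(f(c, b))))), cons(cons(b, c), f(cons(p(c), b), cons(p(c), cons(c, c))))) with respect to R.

1. cons(p(f(p(c), p(p(f(c, b))))), cons(cons(b, c), f(cons(p(c), b), cons(p(c), cons(c, c)))))  →  cons(p(f(p(c), p(p(c)))), cons(cons(b, c), f(cons(p(c), b), cons(p(c), cons(c, c)))))   [R2 at 1.1.2.1.1]
2. cons(p(f(p(c), p(p(c)))), cons(cons(b, c), f(cons(p(c), b), cons(p(c), cons(c, c)))))  →  cons(p(cons(c, b)), cons(cons(b, c), f(cons(p(c), b), cons(p(c), cons(c, c)))))   [R7 at 1.1]
3. cons(p(cons(c, b)), cons(cons(b, c), f(cons(p(c), b), cons(p(c), cons(c, c)))))  →  cons(p(cons(c, b)), cons(cons(b, c), c))   [R8 at 2.2]

cons(p(cons(c, b)), cons(cons(b, c), c))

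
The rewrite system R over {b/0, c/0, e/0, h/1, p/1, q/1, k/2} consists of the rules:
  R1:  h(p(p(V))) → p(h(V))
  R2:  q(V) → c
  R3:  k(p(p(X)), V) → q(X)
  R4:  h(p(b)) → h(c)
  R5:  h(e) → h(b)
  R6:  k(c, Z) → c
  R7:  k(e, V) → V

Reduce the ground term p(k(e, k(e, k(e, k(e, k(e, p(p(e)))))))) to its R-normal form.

1. p(k(e, k(e, k(e, k(e, k(e, p(p(e))))))))  →  p(k(e, k(e, k(e, k(e, p(p(e)))))))   [R7 at 1]
2. p(k(e, k(e, k(e, k(e, p(p(e)))))))  →  p(k(e, k(e, k(e, p(p(e))))))   [R7 at 1]
3. p(k(e, k(e, k(e, p(p(e))))))  →  p(k(e, k(e, p(p(e)))))   [R7 at 1]
4. p(k(e, k(e, p(p(e)))))  →  p(k(e, p(p(e))))   [R7 at 1]
5. p(k(e, p(p(e))))  →  p(p(p(e)))   [R7 at 1]

p(p(p(e)))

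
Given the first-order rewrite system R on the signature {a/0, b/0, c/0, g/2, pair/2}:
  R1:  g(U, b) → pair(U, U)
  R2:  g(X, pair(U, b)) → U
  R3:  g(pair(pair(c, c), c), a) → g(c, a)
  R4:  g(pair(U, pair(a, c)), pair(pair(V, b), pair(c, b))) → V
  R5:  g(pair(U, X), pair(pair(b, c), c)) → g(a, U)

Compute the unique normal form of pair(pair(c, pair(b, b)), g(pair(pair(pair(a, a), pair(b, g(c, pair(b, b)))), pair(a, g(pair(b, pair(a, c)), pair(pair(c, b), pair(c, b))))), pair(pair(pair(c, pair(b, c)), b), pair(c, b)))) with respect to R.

pair(pair(c, pair(b, b)), pair(c, pair(b, c)))

1. pair(pair(c, pair(b, b)), g(pair(pair(pair(a, a), pair(b, g(c, pair(b, b)))), pair(a, g(pair(b, pair(a, c)), pair(pair(c, b), pair(c, b))))), pair(pair(pair(c, pair(b, c)), b), pair(c, b))))  →  pair(pair(c, pair(b, b)), g(pair(pair(pair(a, a), pair(b, b)), pair(a, g(pair(b, pair(a, c)), pair(pair(c, b), pair(c, b))))), pair(pair(pair(c, pair(b, c)), b), pair(c, b))))   [R2 at 2.1.1.2.2]
2. pair(pair(c, pair(b, b)), g(pair(pair(pair(a, a), pair(b, b)), pair(a, g(pair(b, pair(a, c)), pair(pair(c, b), pair(c, b))))), pair(pair(pair(c, pair(b, c)), b), pair(c, b))))  →  pair(pair(c, pair(b, b)), g(pair(pair(pair(a, a), pair(b, b)), pair(a, c)), pair(pair(pair(c, pair(b, c)), b), pair(c, b))))   [R4 at 2.1.2.2]
3. pair(pair(c, pair(b, b)), g(pair(pair(pair(a, a), pair(b, b)), pair(a, c)), pair(pair(pair(c, pair(b, c)), b), pair(c, b))))  →  pair(pair(c, pair(b, b)), pair(c, pair(b, c)))   [R4 at 2]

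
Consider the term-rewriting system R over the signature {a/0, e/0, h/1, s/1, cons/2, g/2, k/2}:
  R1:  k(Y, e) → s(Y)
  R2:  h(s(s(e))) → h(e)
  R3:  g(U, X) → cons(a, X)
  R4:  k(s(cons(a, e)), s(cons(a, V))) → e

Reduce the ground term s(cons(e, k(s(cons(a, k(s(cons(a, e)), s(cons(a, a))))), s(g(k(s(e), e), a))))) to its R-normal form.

1. s(cons(e, k(s(cons(a, k(s(cons(a, e)), s(cons(a, a))))), s(g(k(s(e), e), a)))))  →  s(cons(e, k(s(cons(a, e)), s(g(k(s(e), e), a)))))   [R4 at 1.2.1.1.2]
2. s(cons(e, k(s(cons(a, e)), s(g(k(s(e), e), a)))))  →  s(cons(e, k(s(cons(a, e)), s(cons(a, a)))))   [R3 at 1.2.2.1]
3. s(cons(e, k(s(cons(a, e)), s(cons(a, a)))))  →  s(cons(e, e))   [R4 at 1.2]

s(cons(e, e))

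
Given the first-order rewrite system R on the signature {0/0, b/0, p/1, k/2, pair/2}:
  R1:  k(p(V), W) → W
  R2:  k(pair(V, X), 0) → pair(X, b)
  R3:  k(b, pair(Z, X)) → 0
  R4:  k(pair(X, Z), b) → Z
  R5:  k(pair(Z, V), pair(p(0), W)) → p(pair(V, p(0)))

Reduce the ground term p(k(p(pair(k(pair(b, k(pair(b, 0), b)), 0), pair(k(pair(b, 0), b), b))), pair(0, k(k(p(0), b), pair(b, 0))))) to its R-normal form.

p(pair(0, 0))

1. p(k(p(pair(k(pair(b, k(pair(b, 0), b)), 0), pair(k(pair(b, 0), b), b))), pair(0, k(k(p(0), b), pair(b, 0)))))  →  p(pair(0, k(k(p(0), b), pair(b, 0))))   [R1 at 1]
2. p(pair(0, k(k(p(0), b), pair(b, 0))))  →  p(pair(0, k(b, pair(b, 0))))   [R1 at 1.2.1]
3. p(pair(0, k(b, pair(b, 0))))  →  p(pair(0, 0))   [R3 at 1.2]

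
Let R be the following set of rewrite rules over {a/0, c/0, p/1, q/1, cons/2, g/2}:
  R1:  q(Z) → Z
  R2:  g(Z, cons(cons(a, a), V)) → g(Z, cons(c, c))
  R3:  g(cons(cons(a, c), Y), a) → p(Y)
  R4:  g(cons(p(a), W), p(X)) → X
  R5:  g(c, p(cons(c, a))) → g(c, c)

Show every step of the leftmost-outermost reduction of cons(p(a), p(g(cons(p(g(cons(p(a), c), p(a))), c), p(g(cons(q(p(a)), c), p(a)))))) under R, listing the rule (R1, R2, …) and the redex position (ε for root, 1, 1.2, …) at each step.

1. cons(p(a), p(g(cons(p(g(cons(p(a), c), p(a))), c), p(g(cons(q(p(a)), c), p(a))))))  →  cons(p(a), p(g(cons(p(a), c), p(g(cons(q(p(a)), c), p(a))))))   [R4 at 2.1.1.1.1]
2. cons(p(a), p(g(cons(p(a), c), p(g(cons(q(p(a)), c), p(a))))))  →  cons(p(a), p(g(cons(q(p(a)), c), p(a))))   [R4 at 2.1]
3. cons(p(a), p(g(cons(q(p(a)), c), p(a))))  →  cons(p(a), p(g(cons(p(a), c), p(a))))   [R1 at 2.1.1.1]
4. cons(p(a), p(g(cons(p(a), c), p(a))))  →  cons(p(a), p(a))   [R4 at 2.1]

cons(p(a), p(a))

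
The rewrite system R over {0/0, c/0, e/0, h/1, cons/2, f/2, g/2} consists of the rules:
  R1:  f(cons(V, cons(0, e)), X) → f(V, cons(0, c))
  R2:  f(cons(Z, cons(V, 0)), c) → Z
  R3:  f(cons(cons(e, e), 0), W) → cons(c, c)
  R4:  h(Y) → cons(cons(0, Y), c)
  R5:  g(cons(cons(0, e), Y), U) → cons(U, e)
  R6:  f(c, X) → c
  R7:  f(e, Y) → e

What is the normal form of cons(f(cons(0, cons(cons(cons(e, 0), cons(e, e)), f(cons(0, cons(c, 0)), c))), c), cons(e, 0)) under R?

1. cons(f(cons(0, cons(cons(cons(e, 0), cons(e, e)), f(cons(0, cons(c, 0)), c))), c), cons(e, 0))  →  cons(f(cons(0, cons(cons(cons(e, 0), cons(e, e)), 0)), c), cons(e, 0))   [R2 at 1.1.2.2]
2. cons(f(cons(0, cons(cons(cons(e, 0), cons(e, e)), 0)), c), cons(e, 0))  →  cons(0, cons(e, 0))   [R2 at 1]

cons(0, cons(e, 0))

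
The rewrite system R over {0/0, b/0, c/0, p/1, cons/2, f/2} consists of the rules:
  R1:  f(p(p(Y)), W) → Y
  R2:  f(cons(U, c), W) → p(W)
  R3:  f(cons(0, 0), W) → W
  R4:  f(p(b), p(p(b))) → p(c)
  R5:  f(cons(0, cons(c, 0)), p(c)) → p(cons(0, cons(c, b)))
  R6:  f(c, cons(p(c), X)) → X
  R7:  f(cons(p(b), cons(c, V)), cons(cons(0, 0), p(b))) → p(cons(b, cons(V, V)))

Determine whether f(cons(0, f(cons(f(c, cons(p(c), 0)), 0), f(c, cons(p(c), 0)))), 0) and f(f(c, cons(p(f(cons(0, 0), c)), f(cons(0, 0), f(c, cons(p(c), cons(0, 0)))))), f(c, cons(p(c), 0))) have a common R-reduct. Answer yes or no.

Reduce t₁ = f(cons(0, f(cons(f(c, cons(p(c), 0)), 0), f(c, cons(p(c), 0)))), 0):
1. f(cons(0, f(cons(f(c, cons(p(c), 0)), 0), f(c, cons(p(c), 0)))), 0)  →  f(cons(0, f(cons(0, 0), f(c, cons(p(c), 0)))), 0)   [R6 at 1.2.1.1]
2. f(cons(0, f(cons(0, 0), f(c, cons(p(c), 0)))), 0)  →  f(cons(0, f(c, cons(p(c), 0))), 0)   [R3 at 1.2]
3. f(cons(0, f(c, cons(p(c), 0))), 0)  →  f(cons(0, 0), 0)   [R6 at 1.2]
4. f(cons(0, 0), 0)  →  0   [R3 at ε]

Reduce t₂ = f(f(c, cons(p(f(cons(0, 0), c)), f(cons(0, 0), f(c, cons(p(c), cons(0, 0)))))), f(c, cons(p(c), 0))):
1. f(f(c, cons(p(f(cons(0, 0), c)), f(cons(0, 0), f(c, cons(p(c), cons(0, 0)))))), f(c, cons(p(c), 0)))  →  f(f(c, cons(p(c), f(cons(0, 0), f(c, cons(p(c), cons(0, 0)))))), f(c, cons(p(c), 0)))   [R3 at 1.2.1.1]
2. f(f(c, cons(p(c), f(cons(0, 0), f(c, cons(p(c), cons(0, 0)))))), f(c, cons(p(c), 0)))  →  f(f(cons(0, 0), f(c, cons(p(c), cons(0, 0)))), f(c, cons(p(c), 0)))   [R6 at 1]
3. f(f(cons(0, 0), f(c, cons(p(c), cons(0, 0)))), f(c, cons(p(c), 0)))  →  f(f(c, cons(p(c), cons(0, 0))), f(c, cons(p(c), 0)))   [R3 at 1]
4. f(f(c, cons(p(c), cons(0, 0))), f(c, cons(p(c), 0)))  →  f(cons(0, 0), f(c, cons(p(c), 0)))   [R6 at 1]
5. f(cons(0, 0), f(c, cons(p(c), 0)))  →  f(c, cons(p(c), 0))   [R3 at ε]
6. f(c, cons(p(c), 0))  →  0   [R6 at ε]

yes — NF(t₁) = 0, NF(t₂) = 0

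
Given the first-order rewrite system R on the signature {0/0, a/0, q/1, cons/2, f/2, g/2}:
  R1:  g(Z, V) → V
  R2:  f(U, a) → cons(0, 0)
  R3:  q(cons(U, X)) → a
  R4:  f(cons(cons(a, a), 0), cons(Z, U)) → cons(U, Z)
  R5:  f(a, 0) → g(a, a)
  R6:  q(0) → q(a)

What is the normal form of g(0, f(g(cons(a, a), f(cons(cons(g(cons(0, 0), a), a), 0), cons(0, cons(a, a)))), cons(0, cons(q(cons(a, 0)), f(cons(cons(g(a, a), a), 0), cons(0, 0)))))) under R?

cons(cons(a, cons(0, 0)), 0)

1. g(0, f(g(cons(a, a), f(cons(cons(g(cons(0, 0), a), a), 0), cons(0, cons(a, a)))), cons(0, cons(q(cons(a, 0)), f(cons(cons(g(a, a), a), 0), cons(0, 0))))))  →  f(g(cons(a, a), f(cons(cons(g(cons(0, 0), a), a), 0), cons(0, cons(a, a)))), cons(0, cons(q(cons(a, 0)), f(cons(cons(g(a, a), a), 0), cons(0, 0)))))   [R1 at ε]
2. f(g(cons(a, a), f(cons(cons(g(cons(0, 0), a), a), 0), cons(0, cons(a, a)))), cons(0, cons(q(cons(a, 0)), f(cons(cons(g(a, a), a), 0), cons(0, 0)))))  →  f(f(cons(cons(g(cons(0, 0), a), a), 0), cons(0, cons(a, a))), cons(0, cons(q(cons(a, 0)), f(cons(cons(g(a, a), a), 0), cons(0, 0)))))   [R1 at 1]
3. f(f(cons(cons(g(cons(0, 0), a), a), 0), cons(0, cons(a, a))), cons(0, cons(q(cons(a, 0)), f(cons(cons(g(a, a), a), 0), cons(0, 0)))))  →  f(f(cons(cons(a, a), 0), cons(0, cons(a, a))), cons(0, cons(q(cons(a, 0)), f(cons(cons(g(a, a), a), 0), cons(0, 0)))))   [R1 at 1.1.1.1]
4. f(f(cons(cons(a, a), 0), cons(0, cons(a, a))), cons(0, cons(q(cons(a, 0)), f(cons(cons(g(a, a), a), 0), cons(0, 0)))))  →  f(cons(cons(a, a), 0), cons(0, cons(q(cons(a, 0)), f(cons(cons(g(a, a), a), 0), cons(0, 0)))))   [R4 at 1]
5. f(cons(cons(a, a), 0), cons(0, cons(q(cons(a, 0)), f(cons(cons(g(a, a), a), 0), cons(0, 0)))))  →  cons(cons(q(cons(a, 0)), f(cons(cons(g(a, a), a), 0), cons(0, 0))), 0)   [R4 at ε]
6. cons(cons(q(cons(a, 0)), f(cons(cons(g(a, a), a), 0), cons(0, 0))), 0)  →  cons(cons(a, f(cons(cons(g(a, a), a), 0), cons(0, 0))), 0)   [R3 at 1.1]
7. cons(cons(a, f(cons(cons(g(a, a), a), 0), cons(0, 0))), 0)  →  cons(cons(a, f(cons(cons(a, a), 0), cons(0, 0))), 0)   [R1 at 1.2.1.1.1]
8. cons(cons(a, f(cons(cons(a, a), 0), cons(0, 0))), 0)  →  cons(cons(a, cons(0, 0)), 0)   [R4 at 1.2]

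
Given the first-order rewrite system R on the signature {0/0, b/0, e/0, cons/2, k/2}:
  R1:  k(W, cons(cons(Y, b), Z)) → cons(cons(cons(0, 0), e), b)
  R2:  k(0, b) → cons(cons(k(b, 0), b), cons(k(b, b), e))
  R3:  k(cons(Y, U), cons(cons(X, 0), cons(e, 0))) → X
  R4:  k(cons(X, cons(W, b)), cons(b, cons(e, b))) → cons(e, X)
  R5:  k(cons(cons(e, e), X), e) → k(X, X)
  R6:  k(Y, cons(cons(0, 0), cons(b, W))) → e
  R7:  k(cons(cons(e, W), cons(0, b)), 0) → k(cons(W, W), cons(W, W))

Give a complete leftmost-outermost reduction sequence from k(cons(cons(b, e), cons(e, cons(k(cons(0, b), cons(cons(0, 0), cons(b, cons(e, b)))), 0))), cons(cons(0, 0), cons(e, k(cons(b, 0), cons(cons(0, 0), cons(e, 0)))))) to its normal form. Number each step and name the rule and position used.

1. k(cons(cons(b, e), cons(e, cons(k(cons(0, b), cons(cons(0, 0), cons(b, cons(e, b)))), 0))), cons(cons(0, 0), cons(e, k(cons(b, 0), cons(cons(0, 0), cons(e, 0))))))  →  k(cons(cons(b, e), cons(e, cons(e, 0))), cons(cons(0, 0), cons(e, k(cons(b, 0), cons(cons(0, 0), cons(e, 0))))))   [R6 at 1.2.2.1]
2. k(cons(cons(b, e), cons(e, cons(e, 0))), cons(cons(0, 0), cons(e, k(cons(b, 0), cons(cons(0, 0), cons(e, 0))))))  →  k(cons(cons(b, e), cons(e, cons(e, 0))), cons(cons(0, 0), cons(e, 0)))   [R3 at 2.2.2]
3. k(cons(cons(b, e), cons(e, cons(e, 0))), cons(cons(0, 0), cons(e, 0)))  →  0   [R3 at ε]

0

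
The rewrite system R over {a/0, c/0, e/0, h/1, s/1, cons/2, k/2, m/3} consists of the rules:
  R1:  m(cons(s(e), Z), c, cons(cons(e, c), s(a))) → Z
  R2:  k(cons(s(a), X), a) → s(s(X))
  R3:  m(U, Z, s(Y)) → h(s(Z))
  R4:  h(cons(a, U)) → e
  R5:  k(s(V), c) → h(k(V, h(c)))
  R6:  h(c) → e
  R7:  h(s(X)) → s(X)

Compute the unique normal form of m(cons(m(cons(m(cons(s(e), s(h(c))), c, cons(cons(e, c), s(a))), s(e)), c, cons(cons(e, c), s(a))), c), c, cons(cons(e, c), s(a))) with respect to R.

1. m(cons(m(cons(m(cons(s(e), s(h(c))), c, cons(cons(e, c), s(a))), s(e)), c, cons(cons(e, c), s(a))), c), c, cons(cons(e, c), s(a)))  →  m(cons(m(cons(s(h(c)), s(e)), c, cons(cons(e, c), s(a))), c), c, cons(cons(e, c), s(a)))   [R1 at 1.1.1.1]
2. m(cons(m(cons(s(h(c)), s(e)), c, cons(cons(e, c), s(a))), c), c, cons(cons(e, c), s(a)))  →  m(cons(m(cons(s(e), s(e)), c, cons(cons(e, c), s(a))), c), c, cons(cons(e, c), s(a)))   [R6 at 1.1.1.1.1]
3. m(cons(m(cons(s(e), s(e)), c, cons(cons(e, c), s(a))), c), c, cons(cons(e, c), s(a)))  →  m(cons(s(e), c), c, cons(cons(e, c), s(a)))   [R1 at 1.1]
4. m(cons(s(e), c), c, cons(cons(e, c), s(a)))  →  c   [R1 at ε]

c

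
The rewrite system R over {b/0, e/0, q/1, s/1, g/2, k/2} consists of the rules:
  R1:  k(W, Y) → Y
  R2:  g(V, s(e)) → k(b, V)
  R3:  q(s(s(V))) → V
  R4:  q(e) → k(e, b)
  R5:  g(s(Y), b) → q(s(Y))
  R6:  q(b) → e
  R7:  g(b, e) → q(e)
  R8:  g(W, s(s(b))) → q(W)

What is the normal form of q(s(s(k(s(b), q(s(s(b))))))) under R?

b

1. q(s(s(k(s(b), q(s(s(b)))))))  →  k(s(b), q(s(s(b))))   [R3 at ε]
2. k(s(b), q(s(s(b))))  →  q(s(s(b)))   [R1 at ε]
3. q(s(s(b)))  →  b   [R3 at ε]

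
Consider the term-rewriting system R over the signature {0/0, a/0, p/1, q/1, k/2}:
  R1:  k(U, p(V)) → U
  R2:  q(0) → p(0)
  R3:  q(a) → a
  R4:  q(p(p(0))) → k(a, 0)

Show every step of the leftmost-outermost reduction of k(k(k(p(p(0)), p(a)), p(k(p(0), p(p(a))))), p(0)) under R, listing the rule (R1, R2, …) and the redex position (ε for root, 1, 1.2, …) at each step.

p(p(0))

1. k(k(k(p(p(0)), p(a)), p(k(p(0), p(p(a))))), p(0))  →  k(k(p(p(0)), p(a)), p(k(p(0), p(p(a)))))   [R1 at ε]
2. k(k(p(p(0)), p(a)), p(k(p(0), p(p(a)))))  →  k(p(p(0)), p(a))   [R1 at ε]
3. k(p(p(0)), p(a))  →  p(p(0))   [R1 at ε]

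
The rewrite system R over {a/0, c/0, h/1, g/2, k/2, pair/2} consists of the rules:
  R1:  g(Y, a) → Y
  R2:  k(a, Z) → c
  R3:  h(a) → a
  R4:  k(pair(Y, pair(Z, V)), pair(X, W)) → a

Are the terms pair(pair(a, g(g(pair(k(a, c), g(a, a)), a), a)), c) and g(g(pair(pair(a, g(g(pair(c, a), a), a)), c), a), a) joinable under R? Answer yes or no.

yes — NF(t₁) = pair(pair(a, pair(c, a)), c), NF(t₂) = pair(pair(a, pair(c, a)), c)

Reduce t₁ = pair(pair(a, g(g(pair(k(a, c), g(a, a)), a), a)), c):
1. pair(pair(a, g(g(pair(k(a, c), g(a, a)), a), a)), c)  →  pair(pair(a, g(pair(k(a, c), g(a, a)), a)), c)   [R1 at 1.2]
2. pair(pair(a, g(pair(k(a, c), g(a, a)), a)), c)  →  pair(pair(a, pair(k(a, c), g(a, a))), c)   [R1 at 1.2]
3. pair(pair(a, pair(k(a, c), g(a, a))), c)  →  pair(pair(a, pair(c, g(a, a))), c)   [R2 at 1.2.1]
4. pair(pair(a, pair(c, g(a, a))), c)  →  pair(pair(a, pair(c, a)), c)   [R1 at 1.2.2]

Reduce t₂ = g(g(pair(pair(a, g(g(pair(c, a), a), a)), c), a), a):
1. g(g(pair(pair(a, g(g(pair(c, a), a), a)), c), a), a)  →  g(pair(pair(a, g(g(pair(c, a), a), a)), c), a)   [R1 at ε]
2. g(pair(pair(a, g(g(pair(c, a), a), a)), c), a)  →  pair(pair(a, g(g(pair(c, a), a), a)), c)   [R1 at ε]
3. pair(pair(a, g(g(pair(c, a), a), a)), c)  →  pair(pair(a, g(pair(c, a), a)), c)   [R1 at 1.2]
4. pair(pair(a, g(pair(c, a), a)), c)  →  pair(pair(a, pair(c, a)), c)   [R1 at 1.2]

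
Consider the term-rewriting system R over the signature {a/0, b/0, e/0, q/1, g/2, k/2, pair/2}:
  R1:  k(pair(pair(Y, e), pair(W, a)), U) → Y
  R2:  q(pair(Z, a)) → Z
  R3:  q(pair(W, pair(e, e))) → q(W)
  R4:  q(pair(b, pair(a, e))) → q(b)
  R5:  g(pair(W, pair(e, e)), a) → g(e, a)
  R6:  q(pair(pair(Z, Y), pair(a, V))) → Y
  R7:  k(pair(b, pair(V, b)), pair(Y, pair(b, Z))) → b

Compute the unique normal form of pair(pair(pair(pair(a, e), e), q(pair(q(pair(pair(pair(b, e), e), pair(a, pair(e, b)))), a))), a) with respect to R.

pair(pair(pair(pair(a, e), e), e), a)

1. pair(pair(pair(pair(a, e), e), q(pair(q(pair(pair(pair(b, e), e), pair(a, pair(e, b)))), a))), a)  →  pair(pair(pair(pair(a, e), e), q(pair(pair(pair(b, e), e), pair(a, pair(e, b))))), a)   [R2 at 1.2]
2. pair(pair(pair(pair(a, e), e), q(pair(pair(pair(b, e), e), pair(a, pair(e, b))))), a)  →  pair(pair(pair(pair(a, e), e), e), a)   [R6 at 1.2]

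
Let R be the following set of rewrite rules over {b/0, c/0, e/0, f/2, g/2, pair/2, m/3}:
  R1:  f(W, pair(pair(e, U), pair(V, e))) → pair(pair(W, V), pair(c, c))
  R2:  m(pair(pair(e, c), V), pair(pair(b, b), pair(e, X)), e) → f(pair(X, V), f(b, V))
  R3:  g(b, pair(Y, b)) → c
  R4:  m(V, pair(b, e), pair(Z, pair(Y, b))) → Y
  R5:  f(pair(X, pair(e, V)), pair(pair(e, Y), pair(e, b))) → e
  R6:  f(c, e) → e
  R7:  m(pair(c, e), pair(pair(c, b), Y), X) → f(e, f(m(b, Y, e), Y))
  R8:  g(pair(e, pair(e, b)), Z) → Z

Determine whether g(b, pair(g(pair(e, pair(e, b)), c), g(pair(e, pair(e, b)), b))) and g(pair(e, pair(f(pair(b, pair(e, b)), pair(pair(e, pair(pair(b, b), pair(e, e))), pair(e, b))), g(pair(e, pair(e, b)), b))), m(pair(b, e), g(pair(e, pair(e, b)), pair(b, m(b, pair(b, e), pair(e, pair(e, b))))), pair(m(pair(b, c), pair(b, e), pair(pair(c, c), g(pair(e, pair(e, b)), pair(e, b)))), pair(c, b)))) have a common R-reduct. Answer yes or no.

yes — NF(t₁) = c, NF(t₂) = c

Reduce t₁ = g(b, pair(g(pair(e, pair(e, b)), c), g(pair(e, pair(e, b)), b))):
1. g(b, pair(g(pair(e, pair(e, b)), c), g(pair(e, pair(e, b)), b)))  →  g(b, pair(c, g(pair(e, pair(e, b)), b)))   [R8 at 2.1]
2. g(b, pair(c, g(pair(e, pair(e, b)), b)))  →  g(b, pair(c, b))   [R8 at 2.2]
3. g(b, pair(c, b))  →  c   [R3 at ε]

Reduce t₂ = g(pair(e, pair(f(pair(b, pair(e, b)), pair(pair(e, pair(pair(b, b), pair(e, e))), pair(e, b))), g(pair(e, pair(e, b)), b))), m(pair(b, e), g(pair(e, pair(e, b)), pair(b, m(b, pair(b, e), pair(e, pair(e, b))))), pair(m(pair(b, c), pair(b, e), pair(pair(c, c), g(pair(e, pair(e, b)), pair(e, b)))), pair(c, b)))):
1. g(pair(e, pair(f(pair(b, pair(e, b)), pair(pair(e, pair(pair(b, b), pair(e, e))), pair(e, b))), g(pair(e, pair(e, b)), b))), m(pair(b, e), g(pair(e, pair(e, b)), pair(b, m(b, pair(b, e), pair(e, pair(e, b))))), pair(m(pair(b, c), pair(b, e), pair(pair(c, c), g(pair(e, pair(e, b)), pair(e, b)))), pair(c, b))))  →  g(pair(e, pair(e, g(pair(e, pair(e, b)), b))), m(pair(b, e), g(pair(e, pair(e, b)), pair(b, m(b, pair(b, e), pair(e, pair(e, b))))), pair(m(pair(b, c), pair(b, e), pair(pair(c, c), g(pair(e, pair(e, b)), pair(e, b)))), pair(c, b))))   [R5 at 1.2.1]
2. g(pair(e, pair(e, g(pair(e, pair(e, b)), b))), m(pair(b, e), g(pair(e, pair(e, b)), pair(b, m(b, pair(b, e), pair(e, pair(e, b))))), pair(m(pair(b, c), pair(b, e), pair(pair(c, c), g(pair(e, pair(e, b)), pair(e, b)))), pair(c, b))))  →  g(pair(e, pair(e, b)), m(pair(b, e), g(pair(e, pair(e, b)), pair(b, m(b, pair(b, e), pair(e, pair(e, b))))), pair(m(pair(b, c), pair(b, e), pair(pair(c, c), g(pair(e, pair(e, b)), pair(e, b)))), pair(c, b))))   [R8 at 1.2.2]
3. g(pair(e, pair(e, b)), m(pair(b, e), g(pair(e, pair(e, b)), pair(b, m(b, pair(b, e), pair(e, pair(e, b))))), pair(m(pair(b, c), pair(b, e), pair(pair(c, c), g(pair(e, pair(e, b)), pair(e, b)))), pair(c, b))))  →  m(pair(b, e), g(pair(e, pair(e, b)), pair(b, m(b, pair(b, e), pair(e, pair(e, b))))), pair(m(pair(b, c), pair(b, e), pair(pair(c, c), g(pair(e, pair(e, b)), pair(e, b)))), pair(c, b)))   [R8 at ε]
4. m(pair(b, e), g(pair(e, pair(e, b)), pair(b, m(b, pair(b, e), pair(e, pair(e, b))))), pair(m(pair(b, c), pair(b, e), pair(pair(c, c), g(pair(e, pair(e, b)), pair(e, b)))), pair(c, b)))  →  m(pair(b, e), pair(b, m(b, pair(b, e), pair(e, pair(e, b)))), pair(m(pair(b, c), pair(b, e), pair(pair(c, c), g(pair(e, pair(e, b)), pair(e, b)))), pair(c, b)))   [R8 at 2]
5. m(pair(b, e), pair(b, m(b, pair(b, e), pair(e, pair(e, b)))), pair(m(pair(b, c), pair(b, e), pair(pair(c, c), g(pair(e, pair(e, b)), pair(e, b)))), pair(c, b)))  →  m(pair(b, e), pair(b, e), pair(m(pair(b, c), pair(b, e), pair(pair(c, c), g(pair(e, pair(e, b)), pair(e, b)))), pair(c, b)))   [R4 at 2.2]
6. m(pair(b, e), pair(b, e), pair(m(pair(b, c), pair(b, e), pair(pair(c, c), g(pair(e, pair(e, b)), pair(e, b)))), pair(c, b)))  →  c   [R4 at ε]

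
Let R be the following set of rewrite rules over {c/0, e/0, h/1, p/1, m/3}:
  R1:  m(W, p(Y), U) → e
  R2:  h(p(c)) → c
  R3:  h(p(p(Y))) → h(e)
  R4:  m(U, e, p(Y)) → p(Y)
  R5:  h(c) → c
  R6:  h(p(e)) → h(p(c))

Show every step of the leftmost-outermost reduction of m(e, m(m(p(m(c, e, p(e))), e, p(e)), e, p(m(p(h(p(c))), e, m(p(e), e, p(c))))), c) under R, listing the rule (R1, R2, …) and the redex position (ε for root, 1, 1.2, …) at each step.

1. m(e, m(m(p(m(c, e, p(e))), e, p(e)), e, p(m(p(h(p(c))), e, m(p(e), e, p(c))))), c)  →  m(e, p(m(p(h(p(c))), e, m(p(e), e, p(c)))), c)   [R4 at 2]
2. m(e, p(m(p(h(p(c))), e, m(p(e), e, p(c)))), c)  →  e   [R1 at ε]

e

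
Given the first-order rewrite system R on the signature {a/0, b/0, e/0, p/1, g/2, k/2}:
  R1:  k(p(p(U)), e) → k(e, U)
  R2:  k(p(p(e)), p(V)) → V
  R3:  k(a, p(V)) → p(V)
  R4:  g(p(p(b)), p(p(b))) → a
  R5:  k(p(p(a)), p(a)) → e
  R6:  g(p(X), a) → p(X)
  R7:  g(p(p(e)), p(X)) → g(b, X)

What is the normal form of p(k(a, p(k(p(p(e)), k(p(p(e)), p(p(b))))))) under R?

p(p(b))

1. p(k(a, p(k(p(p(e)), k(p(p(e)), p(p(b)))))))  →  p(p(k(p(p(e)), k(p(p(e)), p(p(b))))))   [R3 at 1]
2. p(p(k(p(p(e)), k(p(p(e)), p(p(b))))))  →  p(p(k(p(p(e)), p(b))))   [R2 at 1.1.2]
3. p(p(k(p(p(e)), p(b))))  →  p(p(b))   [R2 at 1.1]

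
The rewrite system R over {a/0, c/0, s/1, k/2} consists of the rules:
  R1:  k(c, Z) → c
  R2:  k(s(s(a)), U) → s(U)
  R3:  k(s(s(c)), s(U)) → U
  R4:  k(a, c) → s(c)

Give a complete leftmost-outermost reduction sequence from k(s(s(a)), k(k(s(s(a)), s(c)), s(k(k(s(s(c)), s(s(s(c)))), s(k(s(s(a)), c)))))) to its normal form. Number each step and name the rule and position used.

s(s(c))

1. k(s(s(a)), k(k(s(s(a)), s(c)), s(k(k(s(s(c)), s(s(s(c)))), s(k(s(s(a)), c))))))  →  s(k(k(s(s(a)), s(c)), s(k(k(s(s(c)), s(s(s(c)))), s(k(s(s(a)), c))))))   [R2 at ε]
2. s(k(k(s(s(a)), s(c)), s(k(k(s(s(c)), s(s(s(c)))), s(k(s(s(a)), c))))))  →  s(k(s(s(c)), s(k(k(s(s(c)), s(s(s(c)))), s(k(s(s(a)), c))))))   [R2 at 1.1]
3. s(k(s(s(c)), s(k(k(s(s(c)), s(s(s(c)))), s(k(s(s(a)), c))))))  →  s(k(k(s(s(c)), s(s(s(c)))), s(k(s(s(a)), c))))   [R3 at 1]
4. s(k(k(s(s(c)), s(s(s(c)))), s(k(s(s(a)), c))))  →  s(k(s(s(c)), s(k(s(s(a)), c))))   [R3 at 1.1]
5. s(k(s(s(c)), s(k(s(s(a)), c))))  →  s(k(s(s(a)), c))   [R3 at 1]
6. s(k(s(s(a)), c))  →  s(s(c))   [R2 at 1]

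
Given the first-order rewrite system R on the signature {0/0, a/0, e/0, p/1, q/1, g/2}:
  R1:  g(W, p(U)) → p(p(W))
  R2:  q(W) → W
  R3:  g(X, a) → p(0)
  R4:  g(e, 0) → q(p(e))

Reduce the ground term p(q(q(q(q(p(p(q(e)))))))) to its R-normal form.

p(p(p(e)))

1. p(q(q(q(q(p(p(q(e))))))))  →  p(q(q(q(p(p(q(e)))))))   [R2 at 1]
2. p(q(q(q(p(p(q(e)))))))  →  p(q(q(p(p(q(e))))))   [R2 at 1]
3. p(q(q(p(p(q(e))))))  →  p(q(p(p(q(e)))))   [R2 at 1]
4. p(q(p(p(q(e)))))  →  p(p(p(q(e))))   [R2 at 1]
5. p(p(p(q(e))))  →  p(p(p(e)))   [R2 at 1.1.1]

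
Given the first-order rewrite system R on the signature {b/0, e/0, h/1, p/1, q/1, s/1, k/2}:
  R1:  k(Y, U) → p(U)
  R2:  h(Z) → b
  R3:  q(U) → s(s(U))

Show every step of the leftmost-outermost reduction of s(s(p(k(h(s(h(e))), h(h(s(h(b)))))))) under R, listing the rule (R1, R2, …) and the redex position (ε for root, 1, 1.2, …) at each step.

s(s(p(p(b))))

1. s(s(p(k(h(s(h(e))), h(h(s(h(b))))))))  →  s(s(p(p(h(h(s(h(b))))))))   [R1 at 1.1.1]
2. s(s(p(p(h(h(s(h(b))))))))  →  s(s(p(p(b))))   [R2 at 1.1.1.1]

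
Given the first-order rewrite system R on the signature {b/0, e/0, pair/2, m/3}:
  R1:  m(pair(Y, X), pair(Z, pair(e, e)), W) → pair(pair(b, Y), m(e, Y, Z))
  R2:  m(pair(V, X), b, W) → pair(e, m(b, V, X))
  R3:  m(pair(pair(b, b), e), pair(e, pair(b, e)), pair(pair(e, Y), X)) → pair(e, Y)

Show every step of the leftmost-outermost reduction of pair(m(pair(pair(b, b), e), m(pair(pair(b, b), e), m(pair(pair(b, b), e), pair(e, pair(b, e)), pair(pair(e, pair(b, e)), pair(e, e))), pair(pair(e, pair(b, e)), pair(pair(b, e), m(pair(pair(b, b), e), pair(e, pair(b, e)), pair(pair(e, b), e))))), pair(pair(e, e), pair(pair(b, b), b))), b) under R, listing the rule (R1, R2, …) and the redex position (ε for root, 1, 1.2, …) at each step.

1. pair(m(pair(pair(b, b), e), m(pair(pair(b, b), e), m(pair(pair(b, b), e), pair(e, pair(b, e)), pair(pair(e, pair(b, e)), pair(e, e))), pair(pair(e, pair(b, e)), pair(pair(b, e), m(pair(pair(b, b), e), pair(e, pair(b, e)), pair(pair(e, b), e))))), pair(pair(e, e), pair(pair(b, b), b))), b)  →  pair(m(pair(pair(b, b), e), m(pair(pair(b, b), e), pair(e, pair(b, e)), pair(pair(e, pair(b, e)), pair(pair(b, e), m(pair(pair(b, b), e), pair(e, pair(b, e)), pair(pair(e, b), e))))), pair(pair(e, e), pair(pair(b, b), b))), b)   [R3 at 1.2.2]
2. pair(m(pair(pair(b, b), e), m(pair(pair(b, b), e), pair(e, pair(b, e)), pair(pair(e, pair(b, e)), pair(pair(b, e), m(pair(pair(b, b), e), pair(e, pair(b, e)), pair(pair(e, b), e))))), pair(pair(e, e), pair(pair(b, b), b))), b)  →  pair(m(pair(pair(b, b), e), pair(e, pair(b, e)), pair(pair(e, e), pair(pair(b, b), b))), b)   [R3 at 1.2]
3. pair(m(pair(pair(b, b), e), pair(e, pair(b, e)), pair(pair(e, e), pair(pair(b, b), b))), b)  →  pair(pair(e, e), b)   [R3 at 1]

pair(pair(e, e), b)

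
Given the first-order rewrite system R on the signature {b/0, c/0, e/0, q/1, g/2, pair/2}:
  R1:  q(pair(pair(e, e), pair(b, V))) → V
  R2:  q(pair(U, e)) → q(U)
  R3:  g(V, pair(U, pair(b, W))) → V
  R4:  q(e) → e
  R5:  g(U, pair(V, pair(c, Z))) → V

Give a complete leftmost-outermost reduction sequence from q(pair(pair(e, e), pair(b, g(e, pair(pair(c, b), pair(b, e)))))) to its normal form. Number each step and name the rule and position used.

e

1. q(pair(pair(e, e), pair(b, g(e, pair(pair(c, b), pair(b, e))))))  →  g(e, pair(pair(c, b), pair(b, e)))   [R1 at ε]
2. g(e, pair(pair(c, b), pair(b, e)))  →  e   [R3 at ε]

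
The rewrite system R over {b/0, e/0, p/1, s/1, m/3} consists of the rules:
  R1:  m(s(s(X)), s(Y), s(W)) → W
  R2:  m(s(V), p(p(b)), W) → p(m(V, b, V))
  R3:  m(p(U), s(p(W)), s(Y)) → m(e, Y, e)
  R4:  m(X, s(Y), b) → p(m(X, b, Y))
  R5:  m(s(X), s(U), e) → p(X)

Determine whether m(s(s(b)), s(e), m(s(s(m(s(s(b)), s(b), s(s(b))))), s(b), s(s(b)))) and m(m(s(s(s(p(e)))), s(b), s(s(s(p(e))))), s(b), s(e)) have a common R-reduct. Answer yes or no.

no — NF(t₁) = b, NF(t₂) = e

Reduce t₁ = m(s(s(b)), s(e), m(s(s(m(s(s(b)), s(b), s(s(b))))), s(b), s(s(b)))):
1. m(s(s(b)), s(e), m(s(s(m(s(s(b)), s(b), s(s(b))))), s(b), s(s(b))))  →  m(s(s(b)), s(e), s(b))   [R1 at 3]
2. m(s(s(b)), s(e), s(b))  →  b   [R1 at ε]

Reduce t₂ = m(m(s(s(s(p(e)))), s(b), s(s(s(p(e))))), s(b), s(e)):
1. m(m(s(s(s(p(e)))), s(b), s(s(s(p(e))))), s(b), s(e))  →  m(s(s(p(e))), s(b), s(e))   [R1 at 1]
2. m(s(s(p(e))), s(b), s(e))  →  e   [R1 at ε]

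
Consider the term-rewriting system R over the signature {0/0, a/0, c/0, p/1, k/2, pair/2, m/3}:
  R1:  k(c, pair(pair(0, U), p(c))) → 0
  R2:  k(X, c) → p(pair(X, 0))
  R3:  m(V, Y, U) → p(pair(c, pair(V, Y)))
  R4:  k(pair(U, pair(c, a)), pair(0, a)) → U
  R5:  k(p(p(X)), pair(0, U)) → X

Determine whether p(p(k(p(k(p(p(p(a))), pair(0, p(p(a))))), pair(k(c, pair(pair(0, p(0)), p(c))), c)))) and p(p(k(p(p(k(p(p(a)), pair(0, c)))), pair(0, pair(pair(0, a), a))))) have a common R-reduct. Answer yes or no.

Reduce t₁ = p(p(k(p(k(p(p(p(a))), pair(0, p(p(a))))), pair(k(c, pair(pair(0, p(0)), p(c))), c)))):
1. p(p(k(p(k(p(p(p(a))), pair(0, p(p(a))))), pair(k(c, pair(pair(0, p(0)), p(c))), c))))  →  p(p(k(p(p(a)), pair(k(c, pair(pair(0, p(0)), p(c))), c))))   [R5 at 1.1.1.1]
2. p(p(k(p(p(a)), pair(k(c, pair(pair(0, p(0)), p(c))), c))))  →  p(p(k(p(p(a)), pair(0, c))))   [R1 at 1.1.2.1]
3. p(p(k(p(p(a)), pair(0, c))))  →  p(p(a))   [R5 at 1.1]

Reduce t₂ = p(p(k(p(p(k(p(p(a)), pair(0, c)))), pair(0, pair(pair(0, a), a))))):
1. p(p(k(p(p(k(p(p(a)), pair(0, c)))), pair(0, pair(pair(0, a), a)))))  →  p(p(k(p(p(a)), pair(0, c))))   [R5 at 1.1]
2. p(p(k(p(p(a)), pair(0, c))))  →  p(p(a))   [R5 at 1.1]

yes — NF(t₁) = p(p(a)), NF(t₂) = p(p(a))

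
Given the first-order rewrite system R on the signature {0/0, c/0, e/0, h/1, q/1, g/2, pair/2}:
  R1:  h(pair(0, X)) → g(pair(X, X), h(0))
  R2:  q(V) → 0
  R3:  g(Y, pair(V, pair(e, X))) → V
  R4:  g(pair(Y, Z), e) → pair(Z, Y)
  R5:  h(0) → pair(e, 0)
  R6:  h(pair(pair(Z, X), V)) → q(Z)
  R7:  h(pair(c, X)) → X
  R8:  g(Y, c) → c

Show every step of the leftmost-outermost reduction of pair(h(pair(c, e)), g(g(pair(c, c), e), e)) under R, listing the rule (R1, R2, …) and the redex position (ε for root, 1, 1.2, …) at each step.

1. pair(h(pair(c, e)), g(g(pair(c, c), e), e))  →  pair(e, g(g(pair(c, c), e), e))   [R7 at 1]
2. pair(e, g(g(pair(c, c), e), e))  →  pair(e, g(pair(c, c), e))   [R4 at 2.1]
3. pair(e, g(pair(c, c), e))  →  pair(e, pair(c, c))   [R4 at 2]

pair(e, pair(c, c))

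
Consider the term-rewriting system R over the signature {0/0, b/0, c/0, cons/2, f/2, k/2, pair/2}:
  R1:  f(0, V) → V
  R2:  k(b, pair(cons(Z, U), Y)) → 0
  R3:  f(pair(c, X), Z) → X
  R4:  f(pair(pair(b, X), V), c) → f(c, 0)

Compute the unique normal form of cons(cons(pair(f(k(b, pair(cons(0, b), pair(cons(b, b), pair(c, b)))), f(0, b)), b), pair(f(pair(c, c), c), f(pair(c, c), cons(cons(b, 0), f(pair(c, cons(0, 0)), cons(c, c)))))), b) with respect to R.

1. cons(cons(pair(f(k(b, pair(cons(0, b), pair(cons(b, b), pair(c, b)))), f(0, b)), b), pair(f(pair(c, c), c), f(pair(c, c), cons(cons(b, 0), f(pair(c, cons(0, 0)), cons(c, c)))))), b)  →  cons(cons(pair(f(0, f(0, b)), b), pair(f(pair(c, c), c), f(pair(c, c), cons(cons(b, 0), f(pair(c, cons(0, 0)), cons(c, c)))))), b)   [R2 at 1.1.1.1]
2. cons(cons(pair(f(0, f(0, b)), b), pair(f(pair(c, c), c), f(pair(c, c), cons(cons(b, 0), f(pair(c, cons(0, 0)), cons(c, c)))))), b)  →  cons(cons(pair(f(0, b), b), pair(f(pair(c, c), c), f(pair(c, c), cons(cons(b, 0), f(pair(c, cons(0, 0)), cons(c, c)))))), b)   [R1 at 1.1.1]
3. cons(cons(pair(f(0, b), b), pair(f(pair(c, c), c), f(pair(c, c), cons(cons(b, 0), f(pair(c, cons(0, 0)), cons(c, c)))))), b)  →  cons(cons(pair(b, b), pair(f(pair(c, c), c), f(pair(c, c), cons(cons(b, 0), f(pair(c, cons(0, 0)), cons(c, c)))))), b)   [R1 at 1.1.1]
4. cons(cons(pair(b, b), pair(f(pair(c, c), c), f(pair(c, c), cons(cons(b, 0), f(pair(c, cons(0, 0)), cons(c, c)))))), b)  →  cons(cons(pair(b, b), pair(c, f(pair(c, c), cons(cons(b, 0), f(pair(c, cons(0, 0)), cons(c, c)))))), b)   [R3 at 1.2.1]
5. cons(cons(pair(b, b), pair(c, f(pair(c, c), cons(cons(b, 0), f(pair(c, cons(0, 0)), cons(c, c)))))), b)  →  cons(cons(pair(b, b), pair(c, c)), b)   [R3 at 1.2.2]

cons(cons(pair(b, b), pair(c, c)), b)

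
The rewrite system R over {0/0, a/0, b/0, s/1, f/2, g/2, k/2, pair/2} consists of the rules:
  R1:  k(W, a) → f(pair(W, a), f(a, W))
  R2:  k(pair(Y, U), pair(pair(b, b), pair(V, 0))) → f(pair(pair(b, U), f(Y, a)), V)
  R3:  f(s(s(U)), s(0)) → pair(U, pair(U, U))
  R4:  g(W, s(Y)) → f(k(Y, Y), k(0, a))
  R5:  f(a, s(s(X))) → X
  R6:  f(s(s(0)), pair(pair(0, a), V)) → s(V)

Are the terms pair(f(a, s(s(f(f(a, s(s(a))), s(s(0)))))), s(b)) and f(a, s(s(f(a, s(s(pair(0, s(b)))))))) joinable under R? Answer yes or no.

yes — NF(t₁) = pair(0, s(b)), NF(t₂) = pair(0, s(b))

Reduce t₁ = pair(f(a, s(s(f(f(a, s(s(a))), s(s(0)))))), s(b)):
1. pair(f(a, s(s(f(f(a, s(s(a))), s(s(0)))))), s(b))  →  pair(f(f(a, s(s(a))), s(s(0))), s(b))   [R5 at 1]
2. pair(f(f(a, s(s(a))), s(s(0))), s(b))  →  pair(f(a, s(s(0))), s(b))   [R5 at 1.1]
3. pair(f(a, s(s(0))), s(b))  →  pair(0, s(b))   [R5 at 1]

Reduce t₂ = f(a, s(s(f(a, s(s(pair(0, s(b)))))))):
1. f(a, s(s(f(a, s(s(pair(0, s(b))))))))  →  f(a, s(s(pair(0, s(b)))))   [R5 at ε]
2. f(a, s(s(pair(0, s(b)))))  →  pair(0, s(b))   [R5 at ε]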